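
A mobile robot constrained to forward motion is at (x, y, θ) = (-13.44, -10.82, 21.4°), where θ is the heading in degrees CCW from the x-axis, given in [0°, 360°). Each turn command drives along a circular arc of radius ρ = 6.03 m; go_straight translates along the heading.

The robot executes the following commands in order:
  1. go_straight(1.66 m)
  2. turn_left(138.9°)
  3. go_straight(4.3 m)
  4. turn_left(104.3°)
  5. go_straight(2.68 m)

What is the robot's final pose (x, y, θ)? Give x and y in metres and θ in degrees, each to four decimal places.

(-24.3984, -5.2512, 264.6000°)

set_pose: (x, y, θ) = (-13.4400, -10.8200, 21.4000°), ρ = 6.03
go_straight(1.66): x += 1.66·cos θ, y += 1.66·sin θ → (-11.8944, -10.2143, 21.4000°)
turn_left(138.9°): centre at ρ to the left, rotate +138.9° → (-12.0620, 1.0770, 160.3000°)
go_straight(4.3): x += 4.3·cos θ, y += 4.3·sin θ → (-16.1103, 2.5265, 160.3000°)
turn_left(104.3°): centre at ρ to the left, rotate +104.3° → (-24.1462, -2.5831, 264.6000°)
go_straight(2.68): x += 2.68·cos θ, y += 2.68·sin θ → (-24.3984, -5.2512, 264.6000°)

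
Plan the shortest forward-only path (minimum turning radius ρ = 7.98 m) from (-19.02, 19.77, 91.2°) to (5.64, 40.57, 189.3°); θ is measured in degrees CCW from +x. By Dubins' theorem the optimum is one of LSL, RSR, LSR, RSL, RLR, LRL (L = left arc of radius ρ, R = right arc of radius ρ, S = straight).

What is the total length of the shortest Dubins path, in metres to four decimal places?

Let ψ = atan2(Δy, Δx) = atan2(20.80, 24.66) = 40.1467° be the start→goal bearing.
Normalize: d = |goal − start| / ρ = 32.260744/7.98 = 4.042700, α = (θ_start − ψ) mod 360° = 51.0533° = 0.891049 rad, β = (θ_goal − ψ) mod 360° = 149.1533° = 2.603217 rad.
Common terms: sin α = 0.777731, cos α = 0.628597, sin β = 0.512742, cos β = -0.858543, cos(α−β) = -0.140901, d² = 16.343421. Work in radians in the unit-radius frame; every candidate has L = ρ·(t + p + q).
LSL: p² = 2 + d² − 2cos(α−β) + 2d(sin α − sin β) = 20.767766; p = √p² = 4.557166; φ = atan2(cos β − cos α, d + sin α − sin β) = -0.332418 rad; t = (φ − α) mod 2π = 5.059718 rad, q = (β − φ) mod 2π = 2.935635 rad → L = 7.98·(5.059718 + 4.557166 + 2.935635) = 7.98·12.552520 = 100.169108 m
RSR: p² = 2 + d² − 2cos(α−β) + 2d(sin β − sin α) = 16.482681; p = √p² = 4.059887; φ = atan2(cos α − cos β, d − sin α + sin β) = 0.375030 rad; t = (α − φ) mod 2π = 0.516018 rad, q = (φ − β) mod 2π = 4.054999 rad → L = 7.98·(0.516018 + 4.059887 + 4.054999) = 7.98·8.630904 = 68.874615 m
LSR: p² = d² − 2 + 2cos(α−β) + 2d(sin α + sin β) = 24.495614; p = √p² = 4.949304; φ = atan2(−cos α − cos β, d + sin α + sin β) − atan2(−2, p) = 0.427123 rad; t = (φ − α) mod 2π = 5.819259 rad, q = (φ − β) mod 2π = 4.107091 rad → L = 7.98·(5.819259 + 4.949304 + 4.107091) = 7.98·14.875655 = 118.707730 m
RSL: p² = d² − 2 + 2cos(α−β) − 2d(sin α + sin β) = 3.627623; p = √p² = 1.904632; φ = atan2(cos α + cos β, d − sin α − sin β) − atan2(2, p) = -0.893173 rad; t = (α − φ) mod 2π = 1.784222 rad, q = (β − φ) mod 2π = 3.496390 rad → L = 7.98·(1.784222 + 1.904632 + 3.496390) = 7.98·7.185244 = 57.338244 m
RLR: c = (6 − d² + 2cos(α−β) + 2d(sin α − sin β))/8 = -1.060335, |c| > 1 → infeasible
LRL: c = (6 − d² + 2cos(α−β) − 2d(sin α − sin β))/8 = -1.595971, |c| > 1 → infeasible
Shortest: RSL with L = 57.338244 m ≈ 57.3382 m

57.3382 m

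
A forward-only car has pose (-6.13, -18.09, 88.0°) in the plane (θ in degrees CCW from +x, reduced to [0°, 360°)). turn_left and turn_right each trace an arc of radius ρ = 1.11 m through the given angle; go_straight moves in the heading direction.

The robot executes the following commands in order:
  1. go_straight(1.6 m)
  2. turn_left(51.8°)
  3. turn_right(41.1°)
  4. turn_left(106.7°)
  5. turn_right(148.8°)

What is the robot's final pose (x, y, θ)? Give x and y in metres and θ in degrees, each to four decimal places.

set_pose: (x, y, θ) = (-6.1300, -18.0900, 88.0000°), ρ = 1.11
go_straight(1.6): x += 1.6·cos θ, y += 1.6·sin θ → (-6.0742, -16.4910, 88.0000°)
turn_left(51.8°): centre at ρ to the left, rotate +51.8° → (-6.4670, -15.6044, 139.8000°)
turn_right(41.1°): centre at ρ to the right, rotate −41.1° → (-6.8478, -14.9245, 98.7000°)
turn_left(106.7°): centre at ρ to the left, rotate +106.7° → (-8.4211, -14.0897, 205.4000°)
turn_right(148.8°): centre at ρ to the right, rotate −148.8° → (-9.8239, -12.4760, 56.6000°)

(-9.8239, -12.4760, 56.6000°)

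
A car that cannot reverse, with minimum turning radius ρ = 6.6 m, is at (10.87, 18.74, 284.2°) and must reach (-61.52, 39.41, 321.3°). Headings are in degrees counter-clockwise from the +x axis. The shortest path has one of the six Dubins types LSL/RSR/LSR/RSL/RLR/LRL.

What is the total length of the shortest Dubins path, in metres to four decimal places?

102.7590 m

Let ψ = atan2(Δy, Δx) = atan2(20.67, -72.39) = 164.0640° be the start→goal bearing.
Normalize: d = |goal − start| / ρ = 75.283205/6.6 = 11.406546, α = (θ_start − ψ) mod 360° = 120.1360° = 2.096769 rad, β = (θ_goal − ψ) mod 360° = 157.2360° = 2.744286 rad.
Common terms: sin α = 0.864836, cos α = -0.502054, sin β = 0.386936, cos β = -0.922106, cos(α−β) = 0.797584, d² = 130.109298. Work in radians in the unit-radius frame; every candidate has L = ρ·(t + p + q).
LSL: p² = 2 + d² − 2cos(α−β) + 2d(sin α − sin β) = 141.416501; p = √p² = 11.891867; φ = atan2(cos β − cos α, d + sin α − sin β) = -0.035330 rad; t = (φ − α) mod 2π = 4.151087 rad, q = (β − φ) mod 2π = 2.779616 rad → L = 6.6·(4.151087 + 11.891867 + 2.779616) = 6.6·18.822569 = 124.228959 m
RSR: p² = 2 + d² − 2cos(α−β) + 2d(sin β − sin α) = 119.611758; p = √p² = 10.936716; φ = atan2(cos α − cos β, d − sin α + sin β) = 0.038417 rad; t = (α − φ) mod 2π = 2.058352 rad, q = (φ − β) mod 2π = 3.577317 rad → L = 6.6·(2.058352 + 10.936716 + 3.577317) = 6.6·16.572384 = 109.377736 m
LSR: p² = d² − 2 + 2cos(α−β) + 2d(sin α + sin β) = 158.261273; p = √p² = 12.580194; φ = atan2(−cos α − cos β, d + sin α + sin β) − atan2(−2, p) = 0.269697 rad; t = (φ − α) mod 2π = 4.456114 rad, q = (φ − β) mod 2π = 3.808597 rad → L = 6.6·(4.456114 + 12.580194 + 3.808597) = 6.6·20.844905 = 137.576372 m
RSL: p² = d² − 2 + 2cos(α−β) − 2d(sin α + sin β) = 101.147658; p = √p² = 10.057219; φ = atan2(cos α + cos β, d − sin α − sin β) − atan2(2, p) = -0.335638 rad; t = (α − φ) mod 2π = 2.432406 rad, q = (β − φ) mod 2π = 3.079924 rad → L = 6.6·(2.432406 + 10.057219 + 3.079924) = 6.6·15.569549 = 102.759024 m
RLR: c = (6 − d² + 2cos(α−β) + 2d(sin α − sin β))/8 = -13.951470, |c| > 1 → infeasible
LRL: c = (6 − d² + 2cos(α−β) − 2d(sin α − sin β))/8 = -16.677063, |c| > 1 → infeasible
Shortest: RSL with L = 102.759024 m ≈ 102.7590 m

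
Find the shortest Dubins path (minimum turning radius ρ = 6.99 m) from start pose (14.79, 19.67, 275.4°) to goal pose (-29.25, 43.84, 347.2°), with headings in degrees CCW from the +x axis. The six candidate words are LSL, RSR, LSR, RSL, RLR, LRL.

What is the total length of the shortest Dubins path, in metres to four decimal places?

77.7823 m

Let ψ = atan2(Δy, Δx) = atan2(24.17, -44.04) = 151.2412° be the start→goal bearing.
Normalize: d = |goal − start| / ρ = 50.236545/6.99 = 7.186916, α = (θ_start − ψ) mod 360° = 124.1588° = 2.166980 rad, β = (θ_goal − ψ) mod 360° = 195.9588° = 3.420127 rad.
Common terms: sin α = 0.827484, cos α = -0.561489, sin β = -0.274947, cos β = -0.961460, cos(α−β) = 0.312335, d² = 51.651767. Work in radians in the unit-radius frame; every candidate has L = ρ·(t + p + q).
LSL: p² = 2 + d² − 2cos(α−β) + 2d(sin α − sin β) = 68.873253; p = √p² = 8.298991; φ = atan2(cos β − cos α, d + sin α − sin β) = -0.048214 rad; t = (φ − α) mod 2π = 4.067991 rad, q = (β − φ) mod 2π = 3.468341 rad → L = 6.99·(4.067991 + 8.298991 + 3.468341) = 6.99·15.835323 = 110.688906 m
RSR: p² = 2 + d² − 2cos(α−β) + 2d(sin β − sin α) = 37.180941; p = √p² = 6.097618; φ = atan2(cos α − cos β, d − sin α + sin β) = 0.065642 rad; t = (α − φ) mod 2π = 2.101339 rad, q = (φ − β) mod 2π = 2.928700 rad → L = 6.99·(2.101339 + 6.097618 + 2.928700) = 6.99·11.127657 = 77.782319 m
LSR: p² = d² − 2 + 2cos(α−β) + 2d(sin α + sin β) = 58.218522; p = √p² = 7.630106; φ = atan2(−cos α − cos β, d + sin α + sin β) − atan2(−2, p) = 0.450647 rad; t = (φ − α) mod 2π = 4.566852 rad, q = (φ − β) mod 2π = 3.313706 rad → L = 6.99·(4.566852 + 7.630106 + 3.313706) = 6.99·15.510664 = 108.419543 m
RSL: p² = d² − 2 + 2cos(α−β) − 2d(sin α + sin β) = 42.334352; p = √p² = 6.506485; φ = atan2(cos α + cos β, d − sin α − sin β) − atan2(2, p) = -0.523864 rad; t = (α − φ) mod 2π = 2.690844 rad, q = (β − φ) mod 2π = 3.943990 rad → L = 6.99·(2.690844 + 6.506485 + 3.943990) = 6.99·13.141320 = 91.857823 m
RLR: c = (6 − d² + 2cos(α−β) + 2d(sin α − sin β))/8 = -3.647618, |c| > 1 → infeasible
LRL: c = (6 − d² + 2cos(α−β) − 2d(sin α − sin β))/8 = -7.609157, |c| > 1 → infeasible
Shortest: RSR with L = 77.782319 m ≈ 77.7823 m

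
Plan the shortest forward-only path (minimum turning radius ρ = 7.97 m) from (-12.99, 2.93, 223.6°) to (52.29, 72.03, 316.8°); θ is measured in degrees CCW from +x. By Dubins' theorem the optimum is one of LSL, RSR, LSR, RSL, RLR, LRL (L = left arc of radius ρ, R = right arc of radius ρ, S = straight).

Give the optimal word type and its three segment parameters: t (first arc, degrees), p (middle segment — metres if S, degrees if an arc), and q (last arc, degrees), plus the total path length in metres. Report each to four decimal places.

Let ψ = atan2(Δy, Δx) = atan2(69.10, 65.28) = 46.6283° be the start→goal bearing.
Normalize: d = |goal − start| / ρ = 95.059394/7.97 = 11.927151, α = (θ_start − ψ) mod 360° = 176.9717° = 3.088739 rad, β = (θ_goal − ψ) mod 360° = 270.1717° = 4.715386 rad.
Common terms: sin α = 0.052829, cos α = -0.998604, sin β = -0.999996, cos β = 0.002997, cos(α−β) = -0.055822, d² = 142.256933. Work in radians in the unit-radius frame; every candidate has L = ρ·(t + p + q).
LSL: p² = 2 + d² − 2cos(α−β) + 2d(sin α − sin β) = 169.482975; p = √p² = 13.018563; φ = atan2(cos β − cos α, d + sin α − sin β) = 0.077012 rad; t = (φ − α) mod 2π = 3.271459 rad, q = (β − φ) mod 2π = 4.638373 rad → L = 7.97·(3.271459 + 13.018563 + 4.638373) = 7.97·20.928395 = 166.799307 m
RSR: p² = 2 + d² − 2cos(α−β) + 2d(sin β − sin α) = 119.254177; p = √p² = 10.920356; φ = atan2(cos α − cos β, d − sin α + sin β) = -0.091848 rad; t = (α − φ) mod 2π = 3.180587 rad, q = (φ − β) mod 2π = 1.475952 rad → L = 7.97·(3.180587 + 10.920356 + 1.475952) = 7.97·15.576895 = 124.147849 m
LSR: p² = d² − 2 + 2cos(α−β) + 2d(sin α + sin β) = 117.551298; p = √p² = 10.842108; φ = atan2(−cos α − cos β, d + sin α + sin β) − atan2(−2, p) = 0.272843 rad; t = (φ − α) mod 2π = 3.467289 rad, q = (φ − β) mod 2π = 1.840642 rad → L = 7.97·(3.467289 + 10.842108 + 1.840642) = 7.97·16.150039 = 128.715813 m
RSL: p² = d² − 2 + 2cos(α−β) − 2d(sin α + sin β) = 162.739281; p = √p² = 12.756931; φ = atan2(cos α + cos β, d − sin α − sin β) − atan2(2, p) = -0.232691 rad; t = (α − φ) mod 2π = 3.321430 rad, q = (β − φ) mod 2π = 4.948077 rad → L = 7.97·(3.321430 + 12.756931 + 4.948077) = 7.97·21.026437 = 167.580702 m
RLR: c = (6 − d² + 2cos(α−β) + 2d(sin α − sin β))/8 = -13.906772, |c| > 1 → infeasible
LRL: c = (6 − d² + 2cos(α−β) − 2d(sin α − sin β))/8 = -20.185372, |c| > 1 → infeasible
Shortest: RSR with L = 124.147849 m ≈ 124.1478 m
Convert RSR to answer units (arcs ×180/π): t = 3.180587·180/π = 182.2342°, p = ρ·p = 7.97·10.920356 = 87.0352 m, q = 1.475952·180/π = 84.5658°, L = 124.1478 m.

RSR: t = 182.2342°, p = 87.0352 m, q = 84.5658°, L = 124.1478 m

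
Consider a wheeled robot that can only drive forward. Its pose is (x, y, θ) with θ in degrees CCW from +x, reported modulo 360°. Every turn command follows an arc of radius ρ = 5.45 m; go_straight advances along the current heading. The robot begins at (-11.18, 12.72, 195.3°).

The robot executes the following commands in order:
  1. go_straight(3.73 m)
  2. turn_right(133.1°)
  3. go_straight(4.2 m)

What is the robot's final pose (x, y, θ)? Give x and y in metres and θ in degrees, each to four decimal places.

(-19.0780, 23.2496, 62.2000°)

set_pose: (x, y, θ) = (-11.1800, 12.7200, 195.3000°), ρ = 5.45
go_straight(3.73): x += 3.73·cos θ, y += 3.73·sin θ → (-14.7778, 11.7358, 195.3000°)
turn_right(133.1°): centre at ρ to the right, rotate −133.1° → (-21.0369, 19.5344, 62.2000°)
go_straight(4.2): x += 4.2·cos θ, y += 4.2·sin θ → (-19.0780, 23.2496, 62.2000°)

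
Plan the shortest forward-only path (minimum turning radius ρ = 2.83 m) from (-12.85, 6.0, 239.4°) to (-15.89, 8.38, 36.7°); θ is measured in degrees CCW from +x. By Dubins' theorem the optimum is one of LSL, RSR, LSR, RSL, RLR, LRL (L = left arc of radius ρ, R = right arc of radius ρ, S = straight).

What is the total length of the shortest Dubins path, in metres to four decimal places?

Let ψ = atan2(Δy, Δx) = atan2(2.38, -3.04) = 141.9428° be the start→goal bearing.
Normalize: d = |goal − start| / ρ = 3.860829/2.83 = 1.364251, α = (θ_start − ψ) mod 360° = 97.4572° = 1.700949 rad, β = (θ_goal − ψ) mod 360° = 254.7572° = 4.446352 rad.
Common terms: sin α = 0.991542, cos α = -0.129786, sin β = -0.964820, cos β = -0.262910, cos(α−β) = -0.922538, d² = 1.861179. Work in radians in the unit-radius frame; every candidate has L = ρ·(t + p + q).
LSL: p² = 2 + d² − 2cos(α−β) + 2d(sin α − sin β) = 11.044193; p = √p² = 3.323280; φ = atan2(cos β − cos α, d + sin α − sin β) = -0.040069 rad; t = (φ − α) mod 2π = 4.542167 rad, q = (β − φ) mod 2π = 4.486421 rad → L = 2.83·(4.542167 + 3.323280 + 4.486421) = 2.83·12.351869 = 34.955788 m
RSR: p² = 2 + d² − 2cos(α−β) + 2d(sin β − sin α) = 0.368319; p = √p² = 0.606893; φ = atan2(cos α − cos β, d − sin α + sin β) = 2.920440 rad; t = (α − φ) mod 2π = 5.063694 rad, q = (φ − β) mod 2π = 4.757274 rad → L = 2.83·(5.063694 + 0.606893 + 4.757274) = 2.83·10.427860 = 29.510845 m
LSR: p² = d² − 2 + 2cos(α−β) + 2d(sin α + sin β) = -1.910987 < 0 → infeasible
RSL: p² = d² − 2 + 2cos(α−β) − 2d(sin α + sin β) = -2.056807 < 0 → infeasible
RLR: c = (6 − d² + 2cos(α−β) + 2d(sin α − sin β))/8 = 0.953960; p = 2π − arccos c = 5.978563 rad; φ = atan2(cos α − cos β, d − sin α + sin β) = 2.920440 rad; t = (α − φ + p/2) mod 2π = 1.769790 rad, q = (α − β − t + p) mod 2π = 1.463370 rad → L = 2.83·(1.769790 + 5.978563 + 1.463370) = 2.83·9.211722 = 26.069174 m
LRL: c = (6 − d² + 2cos(α−β) − 2d(sin α − sin β))/8 = -0.380524; p = 2π − arccos c = 4.322026 rad; φ = atan2(cos β − cos α, d + sin α − sin β) = -0.040069 rad; t = (φ − α + p/2) mod 2π = 0.419995 rad, q = (β − α − t + p) mod 2π = 0.364249 rad → L = 2.83·(0.419995 + 4.322026 + 0.364249) = 2.83·5.106270 = 14.450743 m
Shortest: LRL with L = 14.450743 m ≈ 14.4507 m

14.4507 m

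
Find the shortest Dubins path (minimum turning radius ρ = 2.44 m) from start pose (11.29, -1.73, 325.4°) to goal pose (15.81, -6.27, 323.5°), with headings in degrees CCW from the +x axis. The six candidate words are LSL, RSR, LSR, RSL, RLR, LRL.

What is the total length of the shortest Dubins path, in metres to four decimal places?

6.4107 m

Let ψ = atan2(Δy, Δx) = atan2(-4.54, 4.52) = -45.1265° be the start→goal bearing.
Normalize: d = |goal − start| / ρ = 6.406403/2.44 = 2.625575, α = (θ_start − ψ) mod 360° = 10.5265° = 0.183722 rad, β = (θ_goal − ψ) mod 360° = 8.6265° = 0.150560 rad.
Common terms: sin α = 0.182690, cos α = 0.983171, sin β = 0.149992, cos β = 0.988687, cos(α−β) = 0.999450, d² = 6.893644. Work in radians in the unit-radius frame; every candidate has L = ρ·(t + p + q).
LSL: p² = 2 + d² − 2cos(α−β) + 2d(sin α − sin β) = 7.066444; p = √p² = 2.658278; φ = atan2(cos β − cos α, d + sin α − sin β) = 0.002075 rad; t = (φ − α) mod 2π = 6.101539 rad, q = (β − φ) mod 2π = 0.148485 rad → L = 2.44·(6.101539 + 2.658278 + 0.148485) = 2.44·8.908302 = 21.736258 m
RSR: p² = 2 + d² − 2cos(α−β) + 2d(sin β − sin α) = 6.723044; p = √p² = 2.592883; φ = atan2(cos α − cos β, d − sin α + sin β) = -0.002128 rad; t = (α − φ) mod 2π = 0.185849 rad, q = (φ − β) mod 2π = 6.130497 rad → L = 2.44·(0.185849 + 2.592883 + 6.130497) = 2.44·8.909230 = 21.738521 m
LSR: p² = d² − 2 + 2cos(α−β) + 2d(sin α + sin β) = 8.639509; p = √p² = 2.939304; φ = atan2(−cos α − cos β, d + sin α + sin β) − atan2(−2, p) = 0.009544 rad; t = (φ − α) mod 2π = 6.109007 rad, q = (φ − β) mod 2π = 6.142168 rad → L = 2.44·(6.109007 + 2.939304 + 6.142168) = 2.44·15.190480 = 37.064771 m
RSL: p² = d² − 2 + 2cos(α−β) − 2d(sin α + sin β) = 5.145580; p = √p² = 2.268387; φ = atan2(cos α + cos β, d − sin α − sin β) − atan2(2, p) = -0.012339 rad; t = (α − φ) mod 2π = 0.196061 rad, q = (β − φ) mod 2π = 0.162900 rad → L = 2.44·(0.196061 + 2.268387 + 0.162900) = 2.44·2.627348 = 6.410730 m
RLR: c = (6 − d² + 2cos(α−β) + 2d(sin α − sin β))/8 = 0.159620; p = 2π − arccos c = 4.872694 rad; φ = atan2(cos α − cos β, d − sin α + sin β) = -0.002128 rad; t = (α − φ + p/2) mod 2π = 2.622196 rad, q = (α − β − t + p) mod 2π = 2.283659 rad → L = 2.44·(2.622196 + 4.872694 + 2.283659) = 2.44·9.778550 = 23.859661 m
LRL: c = (6 − d² + 2cos(α−β) − 2d(sin α − sin β))/8 = 0.116695; p = 2π − arccos c = 4.829350 rad; φ = atan2(cos β − cos α, d + sin α − sin β) = 0.002075 rad; t = (φ − α + p/2) mod 2π = 2.233028 rad, q = (β − α − t + p) mod 2π = 2.563160 rad → L = 2.44·(2.233028 + 4.829350 + 2.563160) = 2.44·9.625539 = 23.486314 m
Shortest: RSL with L = 6.410730 m ≈ 6.4107 m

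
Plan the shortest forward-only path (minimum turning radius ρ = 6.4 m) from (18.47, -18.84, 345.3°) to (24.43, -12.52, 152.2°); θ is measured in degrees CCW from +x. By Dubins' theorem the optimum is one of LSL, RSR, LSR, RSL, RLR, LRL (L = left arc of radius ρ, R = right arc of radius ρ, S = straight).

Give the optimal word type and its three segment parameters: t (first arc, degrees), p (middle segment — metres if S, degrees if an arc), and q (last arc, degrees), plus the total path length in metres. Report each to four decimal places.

RLR: t = 50.2811°, p = 249.5967°, q = 32.4156°, L = 37.1175 m

Let ψ = atan2(Δy, Δx) = atan2(6.32, 5.96) = 46.6792° be the start→goal bearing.
Normalize: d = |goal − start| / ρ = 8.687002/6.4 = 1.357344, α = (θ_start − ψ) mod 360° = 298.6208° = 5.211916 rad, β = (θ_goal − ψ) mod 360° = 105.5208° = 1.841685 rad.
Common terms: sin α = -0.877809, cos α = 0.479011, sin β = 0.963533, cos β = -0.267588, cos(α−β) = -0.973976, d² = 1.842383. Work in radians in the unit-radius frame; every candidate has L = ρ·(t + p + q).
LSL: p² = 2 + d² − 2cos(α−β) + 2d(sin α − sin β) = 0.791664; p = √p² = 0.889755; φ = atan2(cos β − cos α, d + sin α − sin β) = -2.145955 rad; t = (φ − α) mod 2π = 5.208499 rad, q = (β − φ) mod 2π = 3.987641 rad → L = 6.4·(5.208499 + 0.889755 + 3.987641) = 6.4·10.085895 = 64.549728 m
RSR: p² = 2 + d² − 2cos(α−β) + 2d(sin β − sin α) = 10.789005; p = √p² = 3.284662; φ = atan2(cos α − cos β, d − sin α + sin β) = 0.229303 rad; t = (α − φ) mod 2π = 4.982614 rad, q = (φ − β) mod 2π = 4.670803 rad → L = 6.4·(4.982614 + 3.284662 + 4.670803) = 6.4·12.938078 = 82.803701 m
LSR: p² = d² − 2 + 2cos(α−β) + 2d(sin α + sin β) = -1.872855 < 0 → infeasible
RSL: p² = d² − 2 + 2cos(α−β) − 2d(sin α + sin β) = -2.338284 < 0 → infeasible
RLR: c = (6 − d² + 2cos(α−β) + 2d(sin α − sin β))/8 = -0.348626; p = 2π − arccos c = 4.356285 rad; φ = atan2(cos α − cos β, d − sin α + sin β) = 0.229303 rad; t = (α − φ + p/2) mod 2π = 0.877571 rad, q = (α − β − t + p) mod 2π = 0.565760 rad → L = 6.4·(0.877571 + 4.356285 + 0.565760) = 6.4·5.799615 = 37.117534 m
LRL: c = (6 − d² + 2cos(α−β) − 2d(sin α − sin β))/8 = 0.901042; p = 2π − arccos c = 5.834555 rad; φ = atan2(cos β − cos α, d + sin α − sin β) = -2.145955 rad; t = (φ − α + p/2) mod 2π = 1.842591 rad, q = (β − α − t + p) mod 2π = 0.621733 rad → L = 6.4·(1.842591 + 5.834555 + 0.621733) = 6.4·8.298879 = 53.112825 m
Shortest: RLR with L = 37.117534 m ≈ 37.1175 m
Convert RLR to answer units (arcs ×180/π): t = 0.877571·180/π = 50.2811°, p = 4.356285·180/π = 249.5967°, q = 0.565760·180/π = 32.4156°, L = 37.1175 m.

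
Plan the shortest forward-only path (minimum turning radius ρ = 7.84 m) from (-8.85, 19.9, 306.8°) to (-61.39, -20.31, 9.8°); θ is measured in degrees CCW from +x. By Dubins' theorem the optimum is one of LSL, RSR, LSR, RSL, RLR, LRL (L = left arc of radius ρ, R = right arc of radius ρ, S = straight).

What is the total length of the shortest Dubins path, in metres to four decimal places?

92.3962 m

Let ψ = atan2(Δy, Δx) = atan2(-40.21, -52.54) = -142.5724° be the start→goal bearing.
Normalize: d = |goal − start| / ρ = 66.161134/7.84 = 8.438920, α = (θ_start − ψ) mod 360° = 89.3724° = 1.559842 rad, β = (θ_goal − ψ) mod 360° = 152.3724° = 2.659400 rad.
Common terms: sin α = 0.999940, cos α = 0.010954, sin β = 0.463723, cos β = -0.885980, cos(α−β) = 0.453990, d² = 71.215374. Work in radians in the unit-radius frame; every candidate has L = ρ·(t + p + q).
LSL: p² = 2 + d² − 2cos(α−β) + 2d(sin α − sin β) = 81.357577; p = √p² = 9.019844; φ = atan2(cos β − cos α, d + sin α − sin β) = -0.099605 rad; t = (φ − α) mod 2π = 4.623738 rad, q = (β − φ) mod 2π = 2.759005 rad → L = 7.84·(4.623738 + 9.019844 + 2.759005) = 7.84·16.402586 = 128.596276 m
RSR: p² = 2 + d² − 2cos(α−β) + 2d(sin β − sin α) = 63.257209; p = √p² = 7.953440; φ = atan2(cos α − cos β, d − sin α + sin β) = 0.113013 rad; t = (α − φ) mod 2π = 1.446829 rad, q = (φ − β) mod 2π = 3.736799 rad → L = 7.84·(1.446829 + 7.953440 + 3.736799) = 7.84·13.137068 = 102.994613 m
LSR: p² = d² − 2 + 2cos(α−β) + 2d(sin α + sin β) = 94.826827; p = √p² = 9.737907; φ = atan2(−cos α − cos β, d + sin α + sin β) − atan2(−2, p) = 0.290701 rad; t = (φ − α) mod 2π = 5.014044 rad, q = (φ − β) mod 2π = 3.914486 rad → L = 7.84·(5.014044 + 9.737907 + 3.914486) = 7.84·18.666436 = 146.344861 m
RSL: p² = d² − 2 + 2cos(α−β) − 2d(sin α + sin β) = 45.419883; p = √p² = 6.739428; φ = atan2(cos α + cos β, d − sin α − sin β) − atan2(2, p) = -0.413278 rad; t = (α − φ) mod 2π = 1.973120 rad, q = (β − φ) mod 2π = 3.072678 rad → L = 7.84·(1.973120 + 6.739428 + 3.072678) = 7.84·11.785226 = 92.396170 m
RLR: c = (6 − d² + 2cos(α−β) + 2d(sin α − sin β))/8 = -6.907151, |c| > 1 → infeasible
LRL: c = (6 − d² + 2cos(α−β) − 2d(sin α − sin β))/8 = -9.169697, |c| > 1 → infeasible
Shortest: RSL with L = 92.396170 m ≈ 92.3962 m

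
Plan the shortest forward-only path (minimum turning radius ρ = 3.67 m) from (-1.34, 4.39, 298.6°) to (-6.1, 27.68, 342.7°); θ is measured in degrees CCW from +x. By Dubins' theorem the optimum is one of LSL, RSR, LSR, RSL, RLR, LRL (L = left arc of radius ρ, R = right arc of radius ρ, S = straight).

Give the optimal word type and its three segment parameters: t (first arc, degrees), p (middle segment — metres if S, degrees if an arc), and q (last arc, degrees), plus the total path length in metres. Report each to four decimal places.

LSR: t = 199.4398°, p = 18.8018 m, q = 155.3398°, L = 41.5267 m

Let ψ = atan2(Δy, Δx) = atan2(23.29, -4.76) = 101.5510° be the start→goal bearing.
Normalize: d = |goal − start| / ρ = 23.771447/3.67 = 6.477234, α = (θ_start − ψ) mod 360° = 197.0490° = 3.439154 rad, β = (θ_goal − ψ) mod 360° = 241.1490° = 4.208844 rad.
Common terms: sin α = -0.293189, cos α = -0.956054, sin β = -0.875877, cos β = -0.482534, cos(α−β) = 0.718126, d² = 41.954555. Work in radians in the unit-radius frame; every candidate has L = ρ·(t + p + q).
LSL: p² = 2 + d² − 2cos(α−β) + 2d(sin α − sin β) = 50.066716; p = √p² = 7.075784; φ = atan2(cos β − cos α, d + sin α − sin β) = 0.066971 rad; t = (φ − α) mod 2π = 2.911003 rad, q = (β − φ) mod 2π = 4.141873 rad → L = 3.67·(2.911003 + 7.075784 + 4.141873) = 3.67·14.128659 = 51.852180 m
RSR: p² = 2 + d² − 2cos(α−β) + 2d(sin β − sin α) = 34.969888; p = √p² = 5.913534; φ = atan2(cos α − cos β, d − sin α + sin β) = -0.080160 rad; t = (α − φ) mod 2π = 3.519314 rad, q = (φ − β) mod 2π = 1.994182 rad → L = 3.67·(3.519314 + 5.913534 + 1.994182) = 3.67·11.427029 = 41.937198 m
LSR: p² = d² − 2 + 2cos(α−β) + 2d(sin α + sin β) = 26.246170; p = √p² = 5.123102; φ = atan2(−cos α − cos β, d + sin α + sin β) − atan2(−2, p) = 0.636850 rad; t = (φ − α) mod 2π = 3.480882 rad, q = (φ − β) mod 2π = 2.711191 rad → L = 3.67·(3.480882 + 5.123102 + 2.711191) = 3.67·11.315175 = 41.526691 m
RSL: p² = d² − 2 + 2cos(α−β) − 2d(sin α + sin β) = 56.535444; p = √p² = 7.519006; φ = atan2(cos α + cos β, d − sin α − sin β) − atan2(2, p) = -0.445941 rad; t = (α − φ) mod 2π = 3.885094 rad, q = (β − φ) mod 2π = 4.654785 rad → L = 3.67·(3.885094 + 7.519006 + 4.654785) = 3.67·16.058885 = 58.936107 m
RLR: c = (6 − d² + 2cos(α−β) + 2d(sin α − sin β))/8 = -3.371236, |c| > 1 → infeasible
LRL: c = (6 − d² + 2cos(α−β) − 2d(sin α − sin β))/8 = -5.258340, |c| > 1 → infeasible
Shortest: LSR with L = 41.526691 m ≈ 41.5267 m
Convert LSR to answer units (arcs ×180/π): t = 3.480882·180/π = 199.4398°, p = ρ·p = 3.67·5.123102 = 18.8018 m, q = 2.711191·180/π = 155.3398°, L = 41.5267 m.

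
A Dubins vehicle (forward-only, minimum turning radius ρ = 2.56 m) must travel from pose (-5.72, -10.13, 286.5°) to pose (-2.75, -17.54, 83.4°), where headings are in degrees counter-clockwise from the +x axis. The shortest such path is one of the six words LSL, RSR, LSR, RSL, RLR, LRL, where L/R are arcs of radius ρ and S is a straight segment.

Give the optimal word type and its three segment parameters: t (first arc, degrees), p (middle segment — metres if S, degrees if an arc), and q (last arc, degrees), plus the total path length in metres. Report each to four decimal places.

RSL: t = 39.1549°, p = 4.7858 m, q = 196.0549°, L = 15.2951 m

Let ψ = atan2(Δy, Δx) = atan2(-7.41, 2.97) = -68.1586° be the start→goal bearing.
Normalize: d = |goal − start| / ρ = 7.983045/2.56 = 3.118377, α = (θ_start − ψ) mod 360° = 354.6586° = 6.189960 rad, β = (θ_goal − ψ) mod 360° = 151.5586° = 2.645197 rad.
Common terms: sin α = -0.093090, cos α = 0.995658, sin β = 0.476260, cos β = -0.879305, cos(α−β) = -0.919821, d² = 9.724274. Work in radians in the unit-radius frame; every candidate has L = ρ·(t + p + q).
LSL: p² = 2 + d² − 2cos(α−β) + 2d(sin α − sin β) = 10.013024; p = √p² = 3.164336; φ = atan2(cos β − cos α, d + sin α − sin β) = -0.634195 rad; t = (φ − α) mod 2π = 5.742215 rad, q = (β − φ) mod 2π = 3.279392 rad → L = 2.56·(5.742215 + 3.164336 + 3.279392) = 2.56·12.185943 = 31.196015 m
RSR: p² = 2 + d² − 2cos(α−β) + 2d(sin β − sin α) = 17.114809; p = √p² = 4.137005; φ = atan2(cos α − cos β, d − sin α + sin β) = 0.470371 rad; t = (α − φ) mod 2π = 5.719589 rad, q = (φ − β) mod 2π = 4.108360 rad → L = 2.56·(5.719589 + 4.137005 + 4.108360) = 2.56·13.964954 = 35.750282 m
LSR: p² = d² − 2 + 2cos(α−β) + 2d(sin α + sin β) = 8.274365; p = √p² = 2.876520; φ = atan2(−cos α − cos β, d + sin α + sin β) − atan2(−2, p) = 0.574337 rad; t = (φ − α) mod 2π = 0.667562 rad, q = (φ − β) mod 2π = 4.212326 rad → L = 2.56·(0.667562 + 2.876520 + 4.212326) = 2.56·7.756408 = 19.856405 m
RSL: p² = d² − 2 + 2cos(α−β) − 2d(sin α + sin β) = 3.494896; p = √p² = 1.869464; φ = atan2(cos α + cos β, d − sin α − sin β) − atan2(2, p) = -0.776607 rad; t = (α − φ) mod 2π = 0.683382 rad, q = (β − φ) mod 2π = 3.421804 rad → L = 2.56·(0.683382 + 1.869464 + 3.421804) = 2.56·5.974650 = 15.295103 m
RLR: c = (6 − d² + 2cos(α−β) + 2d(sin α − sin β))/8 = -1.139351, |c| > 1 → infeasible
LRL: c = (6 − d² + 2cos(α−β) − 2d(sin α − sin β))/8 = -0.251628; p = 2π − arccos c = 4.458027 rad; φ = atan2(cos β − cos α, d + sin α − sin β) = -0.634195 rad; t = (φ − α + p/2) mod 2π = 1.688043 rad, q = (β − α − t + p) mod 2π = 5.508405 rad → L = 2.56·(1.688043 + 4.458027 + 5.508405) = 2.56·11.654475 = 29.835457 m
Shortest: RSL with L = 15.295103 m ≈ 15.2951 m
Convert RSL to answer units (arcs ×180/π): t = 0.683382·180/π = 39.1549°, p = ρ·p = 2.56·1.869464 = 4.7858 m, q = 3.421804·180/π = 196.0549°, L = 15.2951 m.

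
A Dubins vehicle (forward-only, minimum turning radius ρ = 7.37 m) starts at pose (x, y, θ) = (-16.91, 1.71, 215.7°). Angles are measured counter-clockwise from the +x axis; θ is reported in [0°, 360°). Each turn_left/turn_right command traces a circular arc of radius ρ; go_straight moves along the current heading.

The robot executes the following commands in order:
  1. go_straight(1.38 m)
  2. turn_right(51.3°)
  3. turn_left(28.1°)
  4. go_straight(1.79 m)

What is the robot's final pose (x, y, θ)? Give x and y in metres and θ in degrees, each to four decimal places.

(-29.6380, -0.4994, 192.5000°)

set_pose: (x, y, θ) = (-16.9100, 1.7100, 215.7000°), ρ = 7.37
go_straight(1.38): x += 1.38·cos θ, y += 1.38·sin θ → (-18.0307, 0.9047, 215.7000°)
turn_right(51.3°): centre at ρ to the right, rotate −51.3° → (-24.3133, -0.2087, 164.4000°)
turn_left(28.1°): centre at ρ to the left, rotate +28.1° → (-27.8904, -0.1119, 192.5000°)
go_straight(1.79): x += 1.79·cos θ, y += 1.79·sin θ → (-29.6380, -0.4994, 192.5000°)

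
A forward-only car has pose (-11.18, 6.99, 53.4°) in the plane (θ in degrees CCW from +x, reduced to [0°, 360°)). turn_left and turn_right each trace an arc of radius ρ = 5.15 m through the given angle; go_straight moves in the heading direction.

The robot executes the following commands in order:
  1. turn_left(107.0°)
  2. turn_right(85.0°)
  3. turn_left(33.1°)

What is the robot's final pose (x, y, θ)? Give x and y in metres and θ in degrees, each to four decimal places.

set_pose: (x, y, θ) = (-11.1800, 6.9900, 53.4000°), ρ = 5.15
turn_left(107.0°): centre at ρ to the left, rotate +107.0° → (-13.5869, 14.9122, 160.4000°)
turn_right(85.0°): centre at ρ to the right, rotate −85.0° → (-16.8431, 21.0619, 75.4000°)
turn_left(33.1°): centre at ρ to the left, rotate +33.1° → (-16.9429, 23.9942, 108.5000°)

(-16.9429, 23.9942, 108.5000°)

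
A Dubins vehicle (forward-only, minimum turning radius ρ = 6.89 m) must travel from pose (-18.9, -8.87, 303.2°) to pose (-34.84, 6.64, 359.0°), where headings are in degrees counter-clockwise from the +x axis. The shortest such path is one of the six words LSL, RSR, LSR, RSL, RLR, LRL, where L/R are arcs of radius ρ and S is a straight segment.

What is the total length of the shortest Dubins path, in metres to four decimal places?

Let ψ = atan2(Δy, Δx) = atan2(15.51, -15.94) = 135.7833° be the start→goal bearing.
Normalize: d = |goal − start| / ρ = 22.240587/6.89 = 3.227952, α = (θ_start − ψ) mod 360° = 167.4167° = 2.921972 rad, β = (θ_goal − ψ) mod 360° = 223.2167° = 3.895866 rad.
Common terms: sin α = 0.217859, cos α = -0.975980, sin β = -0.684759, cos β = -0.728769, cos(α−β) = 0.562083, d² = 10.419672. Work in radians in the unit-radius frame; every candidate has L = ρ·(t + p + q).
LSL: p² = 2 + d² − 2cos(α−β) + 2d(sin α − sin β) = 17.122722; p = √p² = 4.137961; φ = atan2(cos β − cos α, d + sin α − sin β) = 0.059778 rad; t = (φ − α) mod 2π = 3.420991 rad, q = (β − φ) mod 2π = 3.836088 rad → L = 6.89·(3.420991 + 4.137961 + 3.836088) = 6.89·11.395040 = 78.511827 m
RSR: p² = 2 + d² − 2cos(α−β) + 2d(sin β − sin α) = 5.468288; p = √p² = 2.338437; φ = atan2(cos α − cos β, d − sin α + sin β) = -0.105914 rad; t = (α − φ) mod 2π = 3.027886 rad, q = (φ − β) mod 2π = 2.281405 rad → L = 6.89·(3.027886 + 2.338437 + 2.281405) = 6.89·7.647729 = 52.692850 m
LSR: p² = d² − 2 + 2cos(α−β) + 2d(sin α + sin β) = 6.529578; p = √p² = 2.555304; φ = atan2(−cos α − cos β, d + sin α + sin β) − atan2(−2, p) = 1.217229 rad; t = (φ − α) mod 2π = 4.578443 rad, q = (φ − β) mod 2π = 3.604549 rad → L = 6.89·(4.578443 + 2.555304 + 3.604549) = 6.89·10.738295 = 73.986855 m
RSL: p² = d² − 2 + 2cos(α−β) − 2d(sin α + sin β) = 12.558099; p = √p² = 3.543741; φ = atan2(cos α + cos β, d − sin α − sin β) − atan2(2, p) = -0.946094 rad; t = (α − φ) mod 2π = 3.868066 rad, q = (β − φ) mod 2π = 4.841960 rad → L = 6.89·(3.868066 + 3.543741 + 4.841960) = 6.89·12.253767 = 84.428458 m
RLR: c = (6 − d² + 2cos(α−β) + 2d(sin α − sin β))/8 = 0.316464; p = 2π − arccos c = 5.034389 rad; φ = atan2(cos α − cos β, d − sin α + sin β) = -0.105914 rad; t = (α − φ + p/2) mod 2π = 5.545081 rad, q = (α − β − t + p) mod 2π = 4.798600 rad → L = 6.89·(5.545081 + 5.034389 + 4.798600) = 6.89·15.378069 = 105.954894 m
LRL: c = (6 − d² + 2cos(α−β) − 2d(sin α − sin β))/8 = -1.140340, |c| > 1 → infeasible
Shortest: RSR with L = 52.692850 m ≈ 52.6928 m

52.6928 m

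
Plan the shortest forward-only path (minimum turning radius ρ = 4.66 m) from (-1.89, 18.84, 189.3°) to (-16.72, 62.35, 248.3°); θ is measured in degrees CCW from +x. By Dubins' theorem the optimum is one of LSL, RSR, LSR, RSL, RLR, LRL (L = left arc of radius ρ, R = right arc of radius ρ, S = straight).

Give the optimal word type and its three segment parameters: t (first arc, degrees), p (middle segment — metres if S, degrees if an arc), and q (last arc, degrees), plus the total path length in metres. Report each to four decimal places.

RSL: t = 98.6428°, p = 37.2976 m, q = 157.6428°, L = 58.1419 m

Let ψ = atan2(Δy, Δx) = atan2(43.51, -14.83) = 108.8212° be the start→goal bearing.
Normalize: d = |goal − start| / ρ = 45.967913/4.66 = 9.864359, α = (θ_start − ψ) mod 360° = 80.4788° = 1.404620 rad, β = (θ_goal − ψ) mod 360° = 139.4788° = 2.434364 rad.
Common terms: sin α = 0.986224, cos α = 0.165413, sin β = 0.649730, cos β = -0.760165, cos(α−β) = 0.515038, d² = 97.305578. Work in radians in the unit-radius frame; every candidate has L = ρ·(t + p + q).
LSL: p² = 2 + d² − 2cos(α−β) + 2d(sin α − sin β) = 104.914111; p = √p² = 10.242759; φ = atan2(cos β − cos α, d + sin α − sin β) = -0.090488 rad; t = (φ − α) mod 2π = 4.788078 rad, q = (β − φ) mod 2π = 2.524851 rad → L = 4.66·(4.788078 + 10.242759 + 2.524851) = 4.66·17.555689 = 81.809508 m
RSR: p² = 2 + d² − 2cos(α−β) + 2d(sin β − sin α) = 91.636892; p = √p² = 9.572716; φ = atan2(cos α − cos β, d − sin α + sin β) = 0.096840 rad; t = (α − φ) mod 2π = 1.307779 rad, q = (φ − β) mod 2π = 3.945662 rad → L = 4.66·(1.307779 + 9.572716 + 3.945662) = 4.66·14.826157 = 69.089892 m
LSR: p² = d² − 2 + 2cos(α−β) + 2d(sin α + sin β) = 128.610930; p = √p² = 11.340676; φ = atan2(−cos α − cos β, d + sin α + sin β) − atan2(−2, p) = 0.226232 rad; t = (φ − α) mod 2π = 5.104797 rad, q = (φ − β) mod 2π = 4.075053 rad → L = 4.66·(5.104797 + 11.340676 + 4.075053) = 4.66·20.520526 = 95.625652 m
RSL: p² = d² − 2 + 2cos(α−β) − 2d(sin α + sin β) = 64.060377; p = √p² = 8.003773; φ = atan2(cos α + cos β, d − sin α − sin β) − atan2(2, p) = -0.317023 rad; t = (α − φ) mod 2π = 1.721642 rad, q = (β − φ) mod 2π = 2.751387 rad → L = 4.66·(1.721642 + 8.003773 + 2.751387) = 4.66·12.476802 = 58.141895 m
RLR: c = (6 − d² + 2cos(α−β) + 2d(sin α − sin β))/8 = -10.454612, |c| > 1 → infeasible
LRL: c = (6 − d² + 2cos(α−β) − 2d(sin α − sin β))/8 = -12.114264, |c| > 1 → infeasible
Shortest: RSL with L = 58.141895 m ≈ 58.1419 m
Convert RSL to answer units (arcs ×180/π): t = 1.721642·180/π = 98.6428°, p = ρ·p = 4.66·8.003773 = 37.2976 m, q = 2.751387·180/π = 157.6428°, L = 58.1419 m.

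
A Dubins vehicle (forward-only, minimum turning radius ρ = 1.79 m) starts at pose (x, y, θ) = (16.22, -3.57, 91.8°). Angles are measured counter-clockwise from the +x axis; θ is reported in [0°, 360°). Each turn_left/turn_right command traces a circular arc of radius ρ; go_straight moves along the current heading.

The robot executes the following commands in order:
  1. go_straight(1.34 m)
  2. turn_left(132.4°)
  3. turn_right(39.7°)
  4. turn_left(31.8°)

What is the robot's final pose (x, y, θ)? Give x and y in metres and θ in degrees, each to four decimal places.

set_pose: (x, y, θ) = (16.2200, -3.5700, 91.8000°), ρ = 1.79
go_straight(1.34): x += 1.34·cos θ, y += 1.34·sin θ → (16.1779, -2.2307, 91.8000°)
turn_left(132.4°): centre at ρ to the left, rotate +132.4° → (13.1409, -1.0036, 224.2000°)
turn_right(39.7°): centre at ρ to the right, rotate −39.7° → (12.0334, -1.5048, 184.5000°)
turn_left(31.8°): centre at ρ to the left, rotate +31.8° → (11.1141, -1.8467, 216.3000°)

(11.1141, -1.8467, 216.3000°)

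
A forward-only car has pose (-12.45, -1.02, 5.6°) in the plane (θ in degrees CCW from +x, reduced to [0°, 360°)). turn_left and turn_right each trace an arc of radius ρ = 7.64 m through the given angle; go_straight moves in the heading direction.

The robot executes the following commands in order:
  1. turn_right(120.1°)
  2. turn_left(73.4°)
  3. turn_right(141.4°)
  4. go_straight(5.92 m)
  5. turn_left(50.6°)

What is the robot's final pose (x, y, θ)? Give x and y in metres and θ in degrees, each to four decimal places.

(-20.1124, -36.3795, 228.1000°)

set_pose: (x, y, θ) = (-12.4500, -1.0200, 5.6000°), ρ = 7.64
turn_right(120.1°): centre at ρ to the right, rotate −120.1° → (-4.7524, -11.7918, -114.5000° ≡ 245.5000°)
turn_left(73.4°): centre at ρ to the left, rotate +73.4° → (-2.8226, -20.7173, 318.9000°)
turn_right(141.4°): centre at ρ to the right, rotate −141.4° → (-8.1782, -34.1072, 177.5000°)
go_straight(5.92): x += 5.92·cos θ, y += 5.92·sin θ → (-14.0926, -33.8490, 177.5000°)
turn_left(50.6°): centre at ρ to the left, rotate +50.6° → (-20.1124, -36.3795, 228.1000°)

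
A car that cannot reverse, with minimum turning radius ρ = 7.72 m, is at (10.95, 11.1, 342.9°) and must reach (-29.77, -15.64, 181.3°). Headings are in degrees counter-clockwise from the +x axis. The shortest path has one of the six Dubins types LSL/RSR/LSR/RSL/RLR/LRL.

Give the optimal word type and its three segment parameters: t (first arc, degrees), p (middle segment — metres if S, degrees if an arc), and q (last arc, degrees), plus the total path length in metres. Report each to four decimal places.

Let ψ = atan2(Δy, Δx) = atan2(-26.74, -40.72) = -146.7079° be the start→goal bearing.
Normalize: d = |goal − start| / ρ = 48.714946/7.72 = 6.310226, α = (θ_start − ψ) mod 360° = 129.6079° = 2.262085 rad, β = (θ_goal − ψ) mod 360° = 328.0079° = 5.724818 rad.
Common terms: sin α = 0.770425, cos α = -0.637530, sin β = -0.529802, cos β = 0.848121, cos(α−β) = -0.948876, d² = 39.818955. Work in radians in the unit-radius frame; every candidate has L = ρ·(t + p + q).
LSL: p² = 2 + d² − 2cos(α−β) + 2d(sin α − sin β) = 60.126167; p = √p² = 7.754106; φ = atan2(cos β − cos α, d + sin α − sin β) = 0.192787 rad; t = (φ − α) mod 2π = 4.213888 rad, q = (β − φ) mod 2π = 5.532030 rad → L = 7.72·(4.213888 + 7.754106 + 5.532030) = 7.72·17.500025 = 135.100193 m
RSR: p² = 2 + d² − 2cos(α−β) + 2d(sin β − sin α) = 27.307247; p = √p² = 5.225634; φ = atan2(cos α − cos β, d − sin α + sin β) = -0.288277 rad; t = (α − φ) mod 2π = 2.550362 rad, q = (φ − β) mod 2π = 0.270090 rad → L = 7.72·(2.550362 + 5.225634 + 0.270090) = 7.72·8.046086 = 62.115782 m
LSR: p² = d² − 2 + 2cos(α−β) + 2d(sin α + sin β) = 38.957974; p = √p² = 6.241632; φ = atan2(−cos α − cos β, d + sin α + sin β) − atan2(−2, p) = 0.277956 rad; t = (φ − α) mod 2π = 4.299057 rad, q = (φ − β) mod 2π = 0.836323 rad → L = 7.72·(4.299057 + 6.241632 + 0.836323) = 7.72·11.377012 = 87.830536 m
RSL: p² = d² − 2 + 2cos(α−β) − 2d(sin α + sin β) = 32.884431; p = √p² = 5.734495; φ = atan2(cos α + cos β, d − sin α − sin β) − atan2(2, p) = -0.300893 rad; t = (α − φ) mod 2π = 2.562978 rad, q = (β − φ) mod 2π = 6.025711 rad → L = 7.72·(2.562978 + 5.734495 + 6.025711) = 7.72·14.323184 = 110.574983 m
RLR: c = (6 − d² + 2cos(α−β) + 2d(sin α − sin β))/8 = -2.413406, |c| > 1 → infeasible
LRL: c = (6 − d² + 2cos(α−β) − 2d(sin α − sin β))/8 = -6.515771, |c| > 1 → infeasible
Shortest: RSR with L = 62.115782 m ≈ 62.1158 m
Convert RSR to answer units (arcs ×180/π): t = 2.550362·180/π = 146.1250°, p = ρ·p = 7.72·5.225634 = 40.3419 m, q = 0.270090·180/π = 15.4750°, L = 62.1158 m.

RSR: t = 146.1250°, p = 40.3419 m, q = 15.4750°, L = 62.1158 m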